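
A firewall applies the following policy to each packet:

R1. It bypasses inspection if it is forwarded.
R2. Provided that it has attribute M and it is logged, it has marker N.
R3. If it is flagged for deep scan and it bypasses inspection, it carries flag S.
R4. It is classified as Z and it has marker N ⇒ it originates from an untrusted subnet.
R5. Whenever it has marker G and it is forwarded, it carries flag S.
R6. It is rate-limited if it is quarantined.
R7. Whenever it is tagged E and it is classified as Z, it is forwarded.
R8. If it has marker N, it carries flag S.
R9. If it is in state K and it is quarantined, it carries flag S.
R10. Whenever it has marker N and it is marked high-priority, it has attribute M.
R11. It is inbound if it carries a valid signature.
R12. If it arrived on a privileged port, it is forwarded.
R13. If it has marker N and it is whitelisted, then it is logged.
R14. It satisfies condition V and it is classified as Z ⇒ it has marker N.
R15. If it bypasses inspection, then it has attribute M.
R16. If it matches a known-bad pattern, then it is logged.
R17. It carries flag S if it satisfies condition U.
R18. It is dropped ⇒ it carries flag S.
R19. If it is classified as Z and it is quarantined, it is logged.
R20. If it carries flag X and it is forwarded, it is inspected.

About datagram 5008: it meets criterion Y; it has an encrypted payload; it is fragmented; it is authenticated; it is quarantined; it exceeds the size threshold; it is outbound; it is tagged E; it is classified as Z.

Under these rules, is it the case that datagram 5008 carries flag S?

By R7 (it is tagged E, it is classified as Z): it is forwarded.
By R19 (it is classified as Z, it is quarantined): it is logged.
By R1 (it is forwarded): it bypasses inspection.
By R15 (it bypasses inspection): it has attribute M.
By R2 (it has attribute M, it is logged): it has marker N.
By R8 (it has marker N): it carries flag S.

Yes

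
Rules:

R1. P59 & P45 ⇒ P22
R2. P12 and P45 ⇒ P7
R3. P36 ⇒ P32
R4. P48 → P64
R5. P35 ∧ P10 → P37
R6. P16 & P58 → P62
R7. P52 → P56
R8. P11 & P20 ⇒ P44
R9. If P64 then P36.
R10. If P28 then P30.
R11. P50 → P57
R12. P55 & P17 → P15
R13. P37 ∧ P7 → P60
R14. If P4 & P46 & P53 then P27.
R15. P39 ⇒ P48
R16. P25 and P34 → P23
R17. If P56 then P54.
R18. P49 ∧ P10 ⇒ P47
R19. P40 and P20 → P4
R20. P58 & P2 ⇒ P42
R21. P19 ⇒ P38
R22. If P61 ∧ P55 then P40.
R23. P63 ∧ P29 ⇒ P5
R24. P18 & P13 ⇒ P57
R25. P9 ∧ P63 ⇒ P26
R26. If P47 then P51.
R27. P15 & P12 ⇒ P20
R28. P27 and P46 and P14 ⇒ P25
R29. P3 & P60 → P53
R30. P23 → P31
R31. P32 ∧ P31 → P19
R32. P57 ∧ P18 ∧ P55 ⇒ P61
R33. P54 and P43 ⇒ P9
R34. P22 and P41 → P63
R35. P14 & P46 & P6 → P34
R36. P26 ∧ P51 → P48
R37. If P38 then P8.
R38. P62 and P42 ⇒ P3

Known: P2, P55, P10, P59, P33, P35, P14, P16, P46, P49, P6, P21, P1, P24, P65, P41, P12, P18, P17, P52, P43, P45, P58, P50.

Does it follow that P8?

P22  (by R1: P59, P45)
P7  (by R2: P12, P45)
P37  (by R5: P35, P10)
P62  (by R6: P16, P58)
P56  (by R7: P52)
P57  (by R11: P50)
P15  (by R12: P55, P17)
P60  (by R13: P37, P7)
P54  (by R17: P56)
P47  (by R18: P49, P10)
P42  (by R20: P58, P2)
P51  (by R26: P47)
P20  (by R27: P15, P12)
P61  (by R32: P57, P18, P55)
P9  (by R33: P54, P43)
P63  (by R34: P22, P41)
P34  (by R35: P14, P46, P6)
P3  (by R38: P62, P42)
P40  (by R22: P61, P55)
P26  (by R25: P9, P63)
P53  (by R29: P3, P60)
P48  (by R36: P26, P51)
P64  (by R4: P48)
P36  (by R9: P64)
P4  (by R19: P40, P20)
P32  (by R3: P36)
P27  (by R14: P4, P46, P53)
P25  (by R28: P27, P46, P14)
P23  (by R16: P25, P34)
P31  (by R30: P23)
P19  (by R31: P32, P31)
P38  (by R21: P19)
P8  (by R37: P38)

Yes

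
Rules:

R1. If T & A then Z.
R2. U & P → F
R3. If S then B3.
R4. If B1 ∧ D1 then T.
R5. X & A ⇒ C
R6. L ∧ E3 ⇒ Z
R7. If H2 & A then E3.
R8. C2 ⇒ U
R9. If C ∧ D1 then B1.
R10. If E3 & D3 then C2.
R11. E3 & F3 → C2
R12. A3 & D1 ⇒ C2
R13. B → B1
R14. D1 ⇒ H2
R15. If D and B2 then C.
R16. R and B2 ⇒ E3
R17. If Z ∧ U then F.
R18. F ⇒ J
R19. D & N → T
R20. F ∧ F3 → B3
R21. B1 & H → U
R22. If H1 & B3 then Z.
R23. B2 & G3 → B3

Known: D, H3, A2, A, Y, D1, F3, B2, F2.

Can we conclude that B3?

Yes

H2  (by R14: D1)
C  (by R15: D, B2)
E3  (by R7: H2, A)
B1  (by R9: C, D1)
C2  (by R11: E3, F3)
T  (by R4: B1, D1)
U  (by R8: C2)
Z  (by R1: T, A)
F  (by R17: Z, U)
B3  (by R20: F, F3)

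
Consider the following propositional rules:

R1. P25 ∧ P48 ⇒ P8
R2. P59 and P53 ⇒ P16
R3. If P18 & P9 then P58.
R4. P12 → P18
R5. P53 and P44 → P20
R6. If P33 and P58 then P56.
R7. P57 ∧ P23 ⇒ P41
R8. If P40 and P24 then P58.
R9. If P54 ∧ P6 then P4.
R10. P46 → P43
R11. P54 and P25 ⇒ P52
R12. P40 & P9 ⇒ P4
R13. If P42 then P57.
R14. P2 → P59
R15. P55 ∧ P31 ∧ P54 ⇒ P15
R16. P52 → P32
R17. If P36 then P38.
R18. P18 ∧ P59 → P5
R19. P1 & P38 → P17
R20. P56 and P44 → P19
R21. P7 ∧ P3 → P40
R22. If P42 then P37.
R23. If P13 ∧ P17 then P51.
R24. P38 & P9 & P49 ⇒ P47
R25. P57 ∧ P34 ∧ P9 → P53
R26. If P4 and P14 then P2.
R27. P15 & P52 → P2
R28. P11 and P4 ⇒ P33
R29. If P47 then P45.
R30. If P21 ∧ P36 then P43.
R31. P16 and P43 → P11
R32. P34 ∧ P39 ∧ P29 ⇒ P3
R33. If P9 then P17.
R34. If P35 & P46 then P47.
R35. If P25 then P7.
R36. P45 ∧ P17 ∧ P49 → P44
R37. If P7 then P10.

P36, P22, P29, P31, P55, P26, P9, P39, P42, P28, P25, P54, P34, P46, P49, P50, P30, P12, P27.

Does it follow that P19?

Yes

P18  (by R4: P12)
P43  (by R10: P46)
P52  (by R11: P54, P25)
P57  (by R13: P42)
P15  (by R15: P55, P31, P54)
P38  (by R17: P36)
P47  (by R24: P38, P9, P49)
P53  (by R25: P57, P34, P9)
P2  (by R27: P15, P52)
P45  (by R29: P47)
P3  (by R32: P34, P39, P29)
P17  (by R33: P9)
P7  (by R35: P25)
P44  (by R36: P45, P17, P49)
P58  (by R3: P18, P9)
P59  (by R14: P2)
P40  (by R21: P7, P3)
P16  (by R2: P59, P53)
P4  (by R12: P40, P9)
P11  (by R31: P16, P43)
P33  (by R28: P11, P4)
P56  (by R6: P33, P58)
P19  (by R20: P56, P44)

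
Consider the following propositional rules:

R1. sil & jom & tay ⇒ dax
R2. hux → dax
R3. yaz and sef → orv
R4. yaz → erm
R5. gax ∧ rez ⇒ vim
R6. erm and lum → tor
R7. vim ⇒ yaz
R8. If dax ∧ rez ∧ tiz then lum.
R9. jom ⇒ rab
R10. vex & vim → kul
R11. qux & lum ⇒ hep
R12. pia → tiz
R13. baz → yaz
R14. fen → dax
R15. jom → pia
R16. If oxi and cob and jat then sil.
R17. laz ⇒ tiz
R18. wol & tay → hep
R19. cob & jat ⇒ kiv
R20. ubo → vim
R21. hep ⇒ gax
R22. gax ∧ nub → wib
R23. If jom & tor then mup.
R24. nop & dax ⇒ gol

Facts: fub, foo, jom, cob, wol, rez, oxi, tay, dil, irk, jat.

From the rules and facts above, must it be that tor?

Yes

pia  (by R15: jom)
sil  (by R16: oxi, cob, jat)
hep  (by R18: wol, tay)
gax  (by R21: hep)
dax  (by R1: sil, jom, tay)
vim  (by R5: gax, rez)
yaz  (by R7: vim)
tiz  (by R12: pia)
erm  (by R4: yaz)
lum  (by R8: dax, rez, tiz)
tor  (by R6: erm, lum)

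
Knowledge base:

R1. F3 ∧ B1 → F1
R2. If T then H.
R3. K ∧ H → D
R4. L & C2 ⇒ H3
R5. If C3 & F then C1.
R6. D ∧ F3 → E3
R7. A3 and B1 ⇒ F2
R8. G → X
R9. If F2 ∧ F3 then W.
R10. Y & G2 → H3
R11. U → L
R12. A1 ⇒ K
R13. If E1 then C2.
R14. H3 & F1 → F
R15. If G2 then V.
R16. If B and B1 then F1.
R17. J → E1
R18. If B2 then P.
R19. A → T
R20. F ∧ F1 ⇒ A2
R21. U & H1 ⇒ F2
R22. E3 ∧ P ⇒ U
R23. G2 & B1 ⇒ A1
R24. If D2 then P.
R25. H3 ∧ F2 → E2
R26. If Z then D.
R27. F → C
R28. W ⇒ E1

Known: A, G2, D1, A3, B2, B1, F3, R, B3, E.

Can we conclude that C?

Yes

F1  (by R1: F3, B1)
F2  (by R7: A3, B1)
W  (by R9: F2, F3)
P  (by R18: B2)
T  (by R19: A)
A1  (by R23: G2, B1)
E1  (by R28: W)
H  (by R2: T)
K  (by R12: A1)
C2  (by R13: E1)
D  (by R3: K, H)
E3  (by R6: D, F3)
U  (by R22: E3, P)
L  (by R11: U)
H3  (by R4: L, C2)
F  (by R14: H3, F1)
C  (by R27: F)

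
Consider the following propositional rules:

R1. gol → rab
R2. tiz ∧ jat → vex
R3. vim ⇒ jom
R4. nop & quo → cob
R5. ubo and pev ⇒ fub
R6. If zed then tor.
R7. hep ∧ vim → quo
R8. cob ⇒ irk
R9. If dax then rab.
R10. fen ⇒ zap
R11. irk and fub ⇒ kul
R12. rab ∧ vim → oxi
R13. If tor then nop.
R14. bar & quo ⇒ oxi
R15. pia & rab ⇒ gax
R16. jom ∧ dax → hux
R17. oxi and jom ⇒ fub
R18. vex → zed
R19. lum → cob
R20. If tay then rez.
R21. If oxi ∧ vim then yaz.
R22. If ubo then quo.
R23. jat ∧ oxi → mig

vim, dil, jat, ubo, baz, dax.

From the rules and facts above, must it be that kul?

No

Forward chaining from the given facts derives: jom, rab, oxi, hux, fub, yaz, quo, mig.
The only rule concluding kul is R11, which needs irk; that is never established.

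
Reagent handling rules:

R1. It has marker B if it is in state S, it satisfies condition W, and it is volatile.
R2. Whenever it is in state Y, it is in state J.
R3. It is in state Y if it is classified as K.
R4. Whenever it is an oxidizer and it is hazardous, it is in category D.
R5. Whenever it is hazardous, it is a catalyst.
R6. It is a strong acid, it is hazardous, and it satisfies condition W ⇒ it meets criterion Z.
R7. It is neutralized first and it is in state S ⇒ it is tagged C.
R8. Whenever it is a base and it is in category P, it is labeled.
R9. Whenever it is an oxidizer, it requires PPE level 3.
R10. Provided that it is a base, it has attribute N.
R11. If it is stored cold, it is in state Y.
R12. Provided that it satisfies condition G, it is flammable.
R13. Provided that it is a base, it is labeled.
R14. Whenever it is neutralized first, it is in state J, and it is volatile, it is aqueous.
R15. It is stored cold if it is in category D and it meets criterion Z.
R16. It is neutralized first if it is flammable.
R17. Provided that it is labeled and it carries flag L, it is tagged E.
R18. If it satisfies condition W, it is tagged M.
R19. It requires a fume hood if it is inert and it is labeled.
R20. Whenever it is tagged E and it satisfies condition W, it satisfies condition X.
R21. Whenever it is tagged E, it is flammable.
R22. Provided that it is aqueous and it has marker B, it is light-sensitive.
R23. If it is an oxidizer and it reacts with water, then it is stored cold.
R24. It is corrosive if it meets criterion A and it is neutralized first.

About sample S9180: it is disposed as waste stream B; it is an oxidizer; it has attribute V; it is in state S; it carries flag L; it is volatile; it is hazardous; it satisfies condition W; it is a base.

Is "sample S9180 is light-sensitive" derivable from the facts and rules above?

Forward chaining from the given facts derives: has marker B, is in category D, is a catalyst, requires PPE level 3, has attribute N, is labeled, is tagged E, is tagged M, satisfies condition X, is flammable, is neutralized first, is tagged C.
The only rule concluding "it is light-sensitive" is R22, which needs "it is aqueous"; that is never established.

No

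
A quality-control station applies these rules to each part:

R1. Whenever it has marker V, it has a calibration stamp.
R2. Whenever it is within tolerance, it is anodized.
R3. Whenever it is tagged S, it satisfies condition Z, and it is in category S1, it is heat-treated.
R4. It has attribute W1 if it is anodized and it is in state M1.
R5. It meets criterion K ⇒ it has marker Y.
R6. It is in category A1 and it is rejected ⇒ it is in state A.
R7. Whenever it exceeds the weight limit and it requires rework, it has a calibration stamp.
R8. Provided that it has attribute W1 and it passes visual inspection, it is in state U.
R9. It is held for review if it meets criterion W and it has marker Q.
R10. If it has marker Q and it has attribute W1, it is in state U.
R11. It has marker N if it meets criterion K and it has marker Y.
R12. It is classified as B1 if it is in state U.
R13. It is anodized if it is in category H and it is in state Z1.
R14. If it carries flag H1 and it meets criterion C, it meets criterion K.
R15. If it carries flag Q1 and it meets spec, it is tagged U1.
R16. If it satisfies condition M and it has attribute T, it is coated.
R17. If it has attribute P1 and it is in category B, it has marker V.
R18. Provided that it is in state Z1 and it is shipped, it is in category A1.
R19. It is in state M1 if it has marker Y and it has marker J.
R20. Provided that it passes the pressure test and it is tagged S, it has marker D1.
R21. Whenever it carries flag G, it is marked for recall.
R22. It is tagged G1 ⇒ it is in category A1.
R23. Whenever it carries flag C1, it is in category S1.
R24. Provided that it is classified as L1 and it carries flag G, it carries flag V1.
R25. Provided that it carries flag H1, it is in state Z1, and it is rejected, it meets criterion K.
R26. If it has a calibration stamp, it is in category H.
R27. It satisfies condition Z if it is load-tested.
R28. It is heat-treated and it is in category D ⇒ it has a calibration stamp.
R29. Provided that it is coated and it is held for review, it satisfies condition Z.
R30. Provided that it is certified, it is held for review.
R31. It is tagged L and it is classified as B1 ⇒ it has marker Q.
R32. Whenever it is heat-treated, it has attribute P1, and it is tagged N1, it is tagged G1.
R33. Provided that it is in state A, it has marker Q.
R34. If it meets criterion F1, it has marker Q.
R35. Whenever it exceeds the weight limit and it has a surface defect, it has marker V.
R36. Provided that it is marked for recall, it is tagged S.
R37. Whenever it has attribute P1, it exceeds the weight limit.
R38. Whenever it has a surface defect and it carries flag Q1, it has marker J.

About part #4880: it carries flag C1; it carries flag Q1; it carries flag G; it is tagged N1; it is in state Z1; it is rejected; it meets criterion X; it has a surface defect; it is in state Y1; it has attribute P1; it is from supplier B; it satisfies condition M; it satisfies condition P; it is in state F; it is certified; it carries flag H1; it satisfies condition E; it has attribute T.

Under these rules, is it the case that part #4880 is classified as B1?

Yes

By R16 (it satisfies condition M, it has attribute T): it is coated.
By R21 (it carries flag G): it is marked for recall.
By R23 (it carries flag C1): it is in category S1.
By R25 (it carries flag H1, it is in state Z1, it is rejected): it meets criterion K.
By R30 (it is certified): it is held for review.
By R36 (it is marked for recall): it is tagged S.
By R37 (it has attribute P1): it exceeds the weight limit.
By R38 (it has a surface defect, it carries flag Q1): it has marker J.
By R5 (it meets criterion K): it has marker Y.
By R19 (it has marker Y, it has marker J): it is in state M1.
By R29 (it is coated, it is held for review): it satisfies condition Z.
By R35 (it exceeds the weight limit, it has a surface defect): it has marker V.
By R1 (it has marker V): it has a calibration stamp.
By R3 (it is tagged S, it satisfies condition Z, it is in category S1): it is heat-treated.
By R26 (it has a calibration stamp): it is in category H.
By R32 (it is heat-treated, it has attribute P1, it is tagged N1): it is tagged G1.
By R13 (it is in category H, it is in state Z1): it is anodized.
By R22 (it is tagged G1): it is in category A1.
By R4 (it is anodized, it is in state M1): it has attribute W1.
By R6 (it is in category A1, it is rejected): it is in state A.
By R33 (it is in state A): it has marker Q.
By R10 (it has marker Q, it has attribute W1): it is in state U.
By R12 (it is in state U): it is classified as B1.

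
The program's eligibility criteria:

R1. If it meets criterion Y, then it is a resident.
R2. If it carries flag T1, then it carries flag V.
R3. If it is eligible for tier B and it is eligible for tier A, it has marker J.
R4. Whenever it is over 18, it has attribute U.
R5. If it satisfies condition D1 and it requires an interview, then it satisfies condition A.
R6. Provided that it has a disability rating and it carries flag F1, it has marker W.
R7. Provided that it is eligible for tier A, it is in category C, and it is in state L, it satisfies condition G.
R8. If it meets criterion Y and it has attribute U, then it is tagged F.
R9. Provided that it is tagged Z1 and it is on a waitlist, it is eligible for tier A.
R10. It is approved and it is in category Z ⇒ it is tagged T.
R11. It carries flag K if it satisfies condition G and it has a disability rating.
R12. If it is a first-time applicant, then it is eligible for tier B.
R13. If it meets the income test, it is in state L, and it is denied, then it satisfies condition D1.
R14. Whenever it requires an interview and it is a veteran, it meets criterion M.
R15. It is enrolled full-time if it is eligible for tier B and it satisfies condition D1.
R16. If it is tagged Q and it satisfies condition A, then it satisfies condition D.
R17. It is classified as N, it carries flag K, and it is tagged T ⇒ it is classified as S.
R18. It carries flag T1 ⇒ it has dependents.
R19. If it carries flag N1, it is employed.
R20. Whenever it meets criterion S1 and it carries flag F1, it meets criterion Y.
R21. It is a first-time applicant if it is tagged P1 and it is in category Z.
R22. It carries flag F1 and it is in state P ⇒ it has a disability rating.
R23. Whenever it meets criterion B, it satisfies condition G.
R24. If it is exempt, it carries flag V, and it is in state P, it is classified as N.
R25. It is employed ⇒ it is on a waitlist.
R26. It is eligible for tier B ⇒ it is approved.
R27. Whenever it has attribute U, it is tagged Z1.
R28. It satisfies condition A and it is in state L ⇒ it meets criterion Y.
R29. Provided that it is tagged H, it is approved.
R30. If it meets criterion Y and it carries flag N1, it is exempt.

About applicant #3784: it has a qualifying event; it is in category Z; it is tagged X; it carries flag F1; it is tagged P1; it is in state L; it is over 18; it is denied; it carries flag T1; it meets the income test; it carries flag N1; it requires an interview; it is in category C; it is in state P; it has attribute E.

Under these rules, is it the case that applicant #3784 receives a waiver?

Forward chaining from the given facts derives: carries flag V, has attribute U, satisfies condition D1, has dependents, is employed, is a first-time applicant, has a disability rating, is on a waitlist, is tagged Z1, satisfies condition A, has marker W, is eligible for tier A, is eligible for tier B, is enrolled full-time, is approved, meets criterion Y, is exempt, is a resident, has marker J, satisfies condition G, is tagged F, is tagged T, carries flag K, is classified as N, is classified as S.
No rule has "it receives a waiver" as its conclusion, and it is not among the given facts.

No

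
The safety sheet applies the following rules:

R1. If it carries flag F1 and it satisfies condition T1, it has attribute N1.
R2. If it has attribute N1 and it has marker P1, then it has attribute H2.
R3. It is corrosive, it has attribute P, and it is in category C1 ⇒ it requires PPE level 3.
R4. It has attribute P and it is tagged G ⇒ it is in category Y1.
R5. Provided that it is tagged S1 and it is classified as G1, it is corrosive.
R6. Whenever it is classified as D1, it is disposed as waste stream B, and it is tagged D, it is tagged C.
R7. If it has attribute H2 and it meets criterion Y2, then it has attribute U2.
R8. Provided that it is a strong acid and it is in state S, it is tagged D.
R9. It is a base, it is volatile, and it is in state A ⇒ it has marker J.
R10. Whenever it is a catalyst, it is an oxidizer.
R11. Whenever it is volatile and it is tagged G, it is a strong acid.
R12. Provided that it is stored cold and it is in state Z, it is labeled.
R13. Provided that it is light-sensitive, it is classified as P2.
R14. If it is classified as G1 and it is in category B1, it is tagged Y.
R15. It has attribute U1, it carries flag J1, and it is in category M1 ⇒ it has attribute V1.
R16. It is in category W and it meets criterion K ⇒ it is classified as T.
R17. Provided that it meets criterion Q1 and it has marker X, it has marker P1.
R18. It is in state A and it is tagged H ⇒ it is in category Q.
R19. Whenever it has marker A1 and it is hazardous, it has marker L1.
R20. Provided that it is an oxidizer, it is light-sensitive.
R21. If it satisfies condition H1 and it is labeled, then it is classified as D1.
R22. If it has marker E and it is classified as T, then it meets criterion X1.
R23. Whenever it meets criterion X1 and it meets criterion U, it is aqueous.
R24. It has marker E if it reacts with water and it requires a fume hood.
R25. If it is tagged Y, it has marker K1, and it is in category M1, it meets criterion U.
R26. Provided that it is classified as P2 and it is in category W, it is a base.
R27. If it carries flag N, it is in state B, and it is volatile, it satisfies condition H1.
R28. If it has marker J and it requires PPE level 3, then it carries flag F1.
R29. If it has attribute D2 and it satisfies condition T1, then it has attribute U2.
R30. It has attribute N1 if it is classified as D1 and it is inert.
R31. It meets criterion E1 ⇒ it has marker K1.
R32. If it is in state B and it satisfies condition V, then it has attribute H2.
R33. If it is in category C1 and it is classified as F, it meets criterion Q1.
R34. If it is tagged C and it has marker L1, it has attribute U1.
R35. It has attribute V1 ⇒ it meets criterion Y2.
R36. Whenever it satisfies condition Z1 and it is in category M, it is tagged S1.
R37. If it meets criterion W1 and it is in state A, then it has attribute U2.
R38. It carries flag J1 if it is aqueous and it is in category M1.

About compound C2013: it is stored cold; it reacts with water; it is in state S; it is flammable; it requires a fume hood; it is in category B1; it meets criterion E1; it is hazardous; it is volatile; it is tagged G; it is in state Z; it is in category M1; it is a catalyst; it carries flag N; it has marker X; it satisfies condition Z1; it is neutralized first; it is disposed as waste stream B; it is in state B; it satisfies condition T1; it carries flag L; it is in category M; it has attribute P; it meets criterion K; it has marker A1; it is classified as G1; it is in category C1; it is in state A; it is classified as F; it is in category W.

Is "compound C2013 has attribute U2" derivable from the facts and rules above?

By R10 (it is a catalyst): it is an oxidizer.
By R11 (it is volatile, it is tagged G): it is a strong acid.
By R12 (it is stored cold, it is in state Z): it is labeled.
By R14 (it is classified as G1, it is in category B1): it is tagged Y.
By R16 (it is in category W, it meets criterion K): it is classified as T.
By R19 (it has marker A1, it is hazardous): it has marker L1.
By R20 (it is an oxidizer): it is light-sensitive.
By R24 (it reacts with water, it requires a fume hood): it has marker E.
By R27 (it carries flag N, it is in state B, it is volatile): it satisfies condition H1.
By R31 (it meets criterion E1): it has marker K1.
By R33 (it is in category C1, it is classified as F): it meets criterion Q1.
By R36 (it satisfies condition Z1, it is in category M): it is tagged S1.
By R5 (it is tagged S1, it is classified as G1): it is corrosive.
By R8 (it is a strong acid, it is in state S): it is tagged D.
By R13 (it is light-sensitive): it is classified as P2.
By R17 (it meets criterion Q1, it has marker X): it has marker P1.
By R21 (it satisfies condition H1, it is labeled): it is classified as D1.
By R22 (it has marker E, it is classified as T): it meets criterion X1.
By R25 (it is tagged Y, it has marker K1, it is in category M1): it meets criterion U.
By R26 (it is classified as P2, it is in category W): it is a base.
By R3 (it is corrosive, it has attribute P, it is in category C1): it requires PPE level 3.
By R6 (it is classified as D1, it is disposed as waste stream B, it is tagged D): it is tagged C.
By R9 (it is a base, it is volatile, it is in state A): it has marker J.
By R23 (it meets criterion X1, it meets criterion U): it is aqueous.
By R28 (it has marker J, it requires PPE level 3): it carries flag F1.
By R34 (it is tagged C, it has marker L1): it has attribute U1.
By R38 (it is aqueous, it is in category M1): it carries flag J1.
By R1 (it carries flag F1, it satisfies condition T1): it has attribute N1.
By R2 (it has attribute N1, it has marker P1): it has attribute H2.
By R15 (it has attribute U1, it carries flag J1, it is in category M1): it has attribute V1.
By R35 (it has attribute V1): it meets criterion Y2.
By R7 (it has attribute H2, it meets criterion Y2): it has attribute U2.

Yes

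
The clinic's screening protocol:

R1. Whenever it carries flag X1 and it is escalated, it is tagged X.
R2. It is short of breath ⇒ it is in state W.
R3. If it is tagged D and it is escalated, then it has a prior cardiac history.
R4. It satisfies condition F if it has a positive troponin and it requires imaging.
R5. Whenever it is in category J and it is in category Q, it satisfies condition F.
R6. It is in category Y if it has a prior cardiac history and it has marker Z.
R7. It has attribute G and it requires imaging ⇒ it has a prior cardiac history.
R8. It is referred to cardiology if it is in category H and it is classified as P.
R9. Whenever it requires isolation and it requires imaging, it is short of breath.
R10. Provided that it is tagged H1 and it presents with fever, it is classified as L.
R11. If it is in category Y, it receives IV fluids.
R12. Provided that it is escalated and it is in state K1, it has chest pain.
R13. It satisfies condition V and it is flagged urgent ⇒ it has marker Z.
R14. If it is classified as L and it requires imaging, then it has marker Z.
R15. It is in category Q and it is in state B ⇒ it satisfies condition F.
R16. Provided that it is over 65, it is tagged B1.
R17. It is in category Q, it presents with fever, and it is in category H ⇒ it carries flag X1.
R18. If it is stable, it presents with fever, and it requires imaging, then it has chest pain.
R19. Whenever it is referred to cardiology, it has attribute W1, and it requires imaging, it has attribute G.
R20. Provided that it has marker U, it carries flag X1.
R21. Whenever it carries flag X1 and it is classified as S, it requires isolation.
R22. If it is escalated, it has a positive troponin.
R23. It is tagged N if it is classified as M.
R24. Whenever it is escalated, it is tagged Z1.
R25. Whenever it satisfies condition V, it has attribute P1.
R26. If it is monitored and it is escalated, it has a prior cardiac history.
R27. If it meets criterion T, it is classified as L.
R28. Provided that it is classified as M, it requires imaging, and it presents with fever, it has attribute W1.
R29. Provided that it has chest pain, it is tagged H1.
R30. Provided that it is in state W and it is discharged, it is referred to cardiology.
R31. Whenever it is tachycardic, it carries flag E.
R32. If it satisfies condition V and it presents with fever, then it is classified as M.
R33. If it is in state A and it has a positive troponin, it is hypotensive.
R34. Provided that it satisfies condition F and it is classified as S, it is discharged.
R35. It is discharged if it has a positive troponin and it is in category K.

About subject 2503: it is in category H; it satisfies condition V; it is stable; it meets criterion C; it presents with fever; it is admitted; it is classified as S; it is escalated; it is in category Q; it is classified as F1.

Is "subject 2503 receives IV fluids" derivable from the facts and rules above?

No

Forward chaining from the given facts derives: carries flag X1, requires isolation, has a positive troponin, is tagged Z1, has attribute P1, is classified as M, is tagged X, is tagged N.
The only rule concluding "it receives IV fluids" is R11, which needs "it is in category Y"; that is never established.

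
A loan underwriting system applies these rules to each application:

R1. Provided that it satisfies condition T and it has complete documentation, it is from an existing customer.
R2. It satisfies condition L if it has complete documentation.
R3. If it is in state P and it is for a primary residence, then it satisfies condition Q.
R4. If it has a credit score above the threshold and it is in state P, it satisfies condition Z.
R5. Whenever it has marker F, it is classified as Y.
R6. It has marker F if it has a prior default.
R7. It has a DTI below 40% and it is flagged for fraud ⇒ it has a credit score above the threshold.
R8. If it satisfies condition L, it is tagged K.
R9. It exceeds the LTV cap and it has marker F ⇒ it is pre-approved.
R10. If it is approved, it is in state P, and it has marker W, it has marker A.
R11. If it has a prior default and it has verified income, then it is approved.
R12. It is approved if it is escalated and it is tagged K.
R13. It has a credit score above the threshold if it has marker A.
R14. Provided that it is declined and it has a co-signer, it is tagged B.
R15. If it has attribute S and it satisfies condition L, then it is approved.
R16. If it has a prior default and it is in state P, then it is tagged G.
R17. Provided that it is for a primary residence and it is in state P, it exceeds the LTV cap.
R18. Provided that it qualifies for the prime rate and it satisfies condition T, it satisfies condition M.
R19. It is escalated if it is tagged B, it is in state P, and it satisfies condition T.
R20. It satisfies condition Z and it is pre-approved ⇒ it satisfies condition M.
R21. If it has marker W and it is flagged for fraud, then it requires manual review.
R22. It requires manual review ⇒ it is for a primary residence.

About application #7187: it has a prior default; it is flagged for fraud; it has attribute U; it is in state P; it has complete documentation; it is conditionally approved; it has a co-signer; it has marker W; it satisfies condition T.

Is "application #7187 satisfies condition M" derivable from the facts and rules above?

No

Forward chaining from the given facts derives: is from an existing customer, satisfies condition L, has marker F, is tagged K, is tagged G, requires manual review, is for a primary residence, satisfies condition Q, is classified as Y, exceeds the LTV cap, is pre-approved.
Rules concluding "it satisfies condition M": R18 needs "it qualifies for the prime rate"; R20 needs "it satisfies condition Z" — none of these are established.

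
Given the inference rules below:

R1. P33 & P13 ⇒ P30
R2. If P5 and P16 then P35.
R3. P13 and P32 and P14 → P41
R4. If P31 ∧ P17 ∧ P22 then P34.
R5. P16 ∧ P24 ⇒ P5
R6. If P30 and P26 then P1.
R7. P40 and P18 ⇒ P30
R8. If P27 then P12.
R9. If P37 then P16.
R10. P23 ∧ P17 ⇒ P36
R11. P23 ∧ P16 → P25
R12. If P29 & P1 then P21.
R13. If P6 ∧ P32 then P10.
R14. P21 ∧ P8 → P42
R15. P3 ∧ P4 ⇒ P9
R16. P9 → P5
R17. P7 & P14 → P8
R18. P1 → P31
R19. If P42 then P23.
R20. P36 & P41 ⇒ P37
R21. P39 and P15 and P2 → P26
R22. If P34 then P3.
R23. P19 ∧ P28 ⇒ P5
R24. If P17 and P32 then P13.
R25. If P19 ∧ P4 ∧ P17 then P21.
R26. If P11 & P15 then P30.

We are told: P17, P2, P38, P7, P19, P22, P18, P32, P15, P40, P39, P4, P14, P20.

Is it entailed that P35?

Yes

P30  (by R7: P40, P18)
P8  (by R17: P7, P14)
P26  (by R21: P39, P15, P2)
P13  (by R24: P17, P32)
P21  (by R25: P19, P4, P17)
P41  (by R3: P13, P32, P14)
P1  (by R6: P30, P26)
P42  (by R14: P21, P8)
P31  (by R18: P1)
P23  (by R19: P42)
P34  (by R4: P31, P17, P22)
P36  (by R10: P23, P17)
P37  (by R20: P36, P41)
P3  (by R22: P34)
P16  (by R9: P37)
P9  (by R15: P3, P4)
P5  (by R16: P9)
P35  (by R2: P5, P16)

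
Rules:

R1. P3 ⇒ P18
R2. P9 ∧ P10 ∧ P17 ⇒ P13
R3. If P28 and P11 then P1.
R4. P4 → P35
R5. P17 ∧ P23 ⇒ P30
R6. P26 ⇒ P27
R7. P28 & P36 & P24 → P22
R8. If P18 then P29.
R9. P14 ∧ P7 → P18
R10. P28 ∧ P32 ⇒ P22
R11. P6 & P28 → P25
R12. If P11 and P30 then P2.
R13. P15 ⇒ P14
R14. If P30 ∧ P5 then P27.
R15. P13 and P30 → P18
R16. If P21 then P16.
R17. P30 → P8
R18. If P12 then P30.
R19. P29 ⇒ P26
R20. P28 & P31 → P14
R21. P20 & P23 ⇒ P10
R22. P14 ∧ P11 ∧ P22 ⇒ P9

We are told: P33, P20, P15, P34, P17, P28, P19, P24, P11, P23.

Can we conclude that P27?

No

Forward chaining from the given facts derives: P1, P30, P2, P14, P8, P10.
Rules concluding P27: R6 needs P26; R14 needs P5 — none of these are established.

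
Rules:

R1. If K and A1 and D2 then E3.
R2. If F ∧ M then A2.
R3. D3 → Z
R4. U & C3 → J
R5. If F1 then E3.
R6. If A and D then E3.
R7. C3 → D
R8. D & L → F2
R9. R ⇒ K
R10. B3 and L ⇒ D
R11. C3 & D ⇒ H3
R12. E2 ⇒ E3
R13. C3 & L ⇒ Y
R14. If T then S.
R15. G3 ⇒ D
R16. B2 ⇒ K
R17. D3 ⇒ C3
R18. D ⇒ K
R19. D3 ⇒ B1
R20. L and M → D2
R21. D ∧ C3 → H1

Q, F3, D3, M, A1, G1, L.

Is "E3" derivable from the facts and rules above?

C3  (by R17: D3)
D2  (by R20: L, M)
D  (by R7: C3)
K  (by R18: D)
E3  (by R1: K, A1, D2)

Yes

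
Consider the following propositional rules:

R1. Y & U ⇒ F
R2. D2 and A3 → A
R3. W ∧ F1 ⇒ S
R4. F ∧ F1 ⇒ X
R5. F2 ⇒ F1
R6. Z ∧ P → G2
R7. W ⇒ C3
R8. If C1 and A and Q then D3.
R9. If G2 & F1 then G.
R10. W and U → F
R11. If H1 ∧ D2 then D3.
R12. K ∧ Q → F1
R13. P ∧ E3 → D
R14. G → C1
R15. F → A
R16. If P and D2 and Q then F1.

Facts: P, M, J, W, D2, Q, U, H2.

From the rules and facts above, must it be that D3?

Forward chaining from the given facts derives: C3, F, A, F1, S, X.
Rules concluding D3: R8 needs C1; R11 needs H1 — none of these are established.

No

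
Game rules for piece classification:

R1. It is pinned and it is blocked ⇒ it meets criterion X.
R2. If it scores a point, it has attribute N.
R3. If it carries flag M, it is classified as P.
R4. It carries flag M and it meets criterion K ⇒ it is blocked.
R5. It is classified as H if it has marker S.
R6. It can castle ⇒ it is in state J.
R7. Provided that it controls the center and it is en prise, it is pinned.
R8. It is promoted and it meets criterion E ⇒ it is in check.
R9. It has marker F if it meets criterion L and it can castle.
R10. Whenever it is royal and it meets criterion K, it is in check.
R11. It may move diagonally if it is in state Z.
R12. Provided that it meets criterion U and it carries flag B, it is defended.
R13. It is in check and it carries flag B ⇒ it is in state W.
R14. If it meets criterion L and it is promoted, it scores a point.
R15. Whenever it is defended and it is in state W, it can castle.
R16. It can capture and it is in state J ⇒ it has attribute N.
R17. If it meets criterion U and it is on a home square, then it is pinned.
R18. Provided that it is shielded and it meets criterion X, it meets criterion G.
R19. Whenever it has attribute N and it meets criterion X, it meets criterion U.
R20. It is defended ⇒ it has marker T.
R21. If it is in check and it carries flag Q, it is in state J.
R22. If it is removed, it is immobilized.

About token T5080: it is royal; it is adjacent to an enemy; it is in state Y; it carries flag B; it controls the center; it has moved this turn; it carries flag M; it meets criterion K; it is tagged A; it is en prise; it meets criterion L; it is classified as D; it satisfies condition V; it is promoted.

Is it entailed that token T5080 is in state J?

By R4 (it carries flag M, it meets criterion K): it is blocked.
By R7 (it controls the center, it is en prise): it is pinned.
By R10 (it is royal, it meets criterion K): it is in check.
By R13 (it is in check, it carries flag B): it is in state W.
By R14 (it meets criterion L, it is promoted): it scores a point.
By R1 (it is pinned, it is blocked): it meets criterion X.
By R2 (it scores a point): it has attribute N.
By R19 (it has attribute N, it meets criterion X): it meets criterion U.
By R12 (it meets criterion U, it carries flag B): it is defended.
By R15 (it is defended, it is in state W): it can castle.
By R6 (it can castle): it is in state J.

Yes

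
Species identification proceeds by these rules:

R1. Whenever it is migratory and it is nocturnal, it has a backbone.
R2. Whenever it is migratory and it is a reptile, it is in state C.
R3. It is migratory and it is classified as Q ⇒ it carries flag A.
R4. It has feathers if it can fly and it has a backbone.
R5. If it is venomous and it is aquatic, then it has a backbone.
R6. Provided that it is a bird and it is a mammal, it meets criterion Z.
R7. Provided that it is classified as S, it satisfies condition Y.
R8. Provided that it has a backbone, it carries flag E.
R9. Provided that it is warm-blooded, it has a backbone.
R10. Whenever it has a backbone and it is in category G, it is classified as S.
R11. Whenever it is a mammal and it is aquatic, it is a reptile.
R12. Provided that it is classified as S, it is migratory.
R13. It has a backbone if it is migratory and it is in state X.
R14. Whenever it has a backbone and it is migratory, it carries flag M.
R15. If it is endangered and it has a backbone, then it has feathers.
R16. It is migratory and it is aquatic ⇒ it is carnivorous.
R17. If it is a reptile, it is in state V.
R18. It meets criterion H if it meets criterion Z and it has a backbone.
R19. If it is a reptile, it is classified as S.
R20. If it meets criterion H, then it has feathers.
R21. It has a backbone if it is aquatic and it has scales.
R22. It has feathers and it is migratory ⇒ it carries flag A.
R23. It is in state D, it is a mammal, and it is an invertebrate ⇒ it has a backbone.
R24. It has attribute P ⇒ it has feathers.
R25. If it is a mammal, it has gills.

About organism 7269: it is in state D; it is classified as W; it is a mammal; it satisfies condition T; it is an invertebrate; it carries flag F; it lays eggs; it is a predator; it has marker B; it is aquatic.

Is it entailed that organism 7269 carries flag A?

Forward chaining from the given facts derives: is a reptile, is in state V, is classified as S, has a backbone, has gills, satisfies condition Y, carries flag E, is migratory, carries flag M, is carnivorous, is in state C.
Rules concluding "it carries flag A": R3 needs "it is classified as Q"; R22 needs "it has feathers" — none of these are established.

No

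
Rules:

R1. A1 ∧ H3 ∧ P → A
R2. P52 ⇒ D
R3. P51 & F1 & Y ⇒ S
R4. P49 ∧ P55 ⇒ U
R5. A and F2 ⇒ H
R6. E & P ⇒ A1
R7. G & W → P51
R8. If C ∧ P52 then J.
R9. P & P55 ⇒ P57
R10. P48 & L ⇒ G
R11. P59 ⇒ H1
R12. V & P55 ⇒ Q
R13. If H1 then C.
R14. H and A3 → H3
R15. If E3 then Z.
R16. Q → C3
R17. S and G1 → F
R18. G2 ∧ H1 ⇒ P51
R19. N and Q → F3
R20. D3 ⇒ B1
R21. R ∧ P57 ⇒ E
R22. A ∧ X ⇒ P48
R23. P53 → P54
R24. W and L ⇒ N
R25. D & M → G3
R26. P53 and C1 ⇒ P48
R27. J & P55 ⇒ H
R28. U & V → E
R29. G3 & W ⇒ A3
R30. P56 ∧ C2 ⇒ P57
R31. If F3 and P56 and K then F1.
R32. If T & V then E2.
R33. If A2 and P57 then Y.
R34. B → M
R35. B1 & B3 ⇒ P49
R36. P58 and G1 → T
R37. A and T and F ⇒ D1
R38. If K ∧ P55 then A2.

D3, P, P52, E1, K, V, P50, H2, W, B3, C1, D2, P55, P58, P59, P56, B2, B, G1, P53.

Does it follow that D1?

Forward chaining from the given facts derives: D, P57, H1, Q, C, C3, B1, P54, P48, M, P49, T, A2, U, J, G3, H, E, A3, E2, Y, A1, H3, A.
The only rule concluding D1 is R37, which needs F; that is never established.

No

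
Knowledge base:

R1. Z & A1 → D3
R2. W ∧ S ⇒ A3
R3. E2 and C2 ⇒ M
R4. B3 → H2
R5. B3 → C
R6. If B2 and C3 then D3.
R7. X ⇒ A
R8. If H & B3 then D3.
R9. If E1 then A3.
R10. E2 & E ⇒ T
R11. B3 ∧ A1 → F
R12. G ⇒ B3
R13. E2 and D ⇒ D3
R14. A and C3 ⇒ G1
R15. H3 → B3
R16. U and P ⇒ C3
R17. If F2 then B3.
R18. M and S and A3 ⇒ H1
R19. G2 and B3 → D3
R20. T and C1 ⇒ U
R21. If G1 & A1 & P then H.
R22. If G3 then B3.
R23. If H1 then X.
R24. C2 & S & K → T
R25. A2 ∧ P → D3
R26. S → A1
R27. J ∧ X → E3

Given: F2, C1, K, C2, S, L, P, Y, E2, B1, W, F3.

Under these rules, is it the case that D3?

A3  (by R2: W, S)
M  (by R3: E2, C2)
B3  (by R17: F2)
H1  (by R18: M, S, A3)
X  (by R23: H1)
T  (by R24: C2, S, K)
A1  (by R26: S)
A  (by R7: X)
U  (by R20: T, C1)
C3  (by R16: U, P)
G1  (by R14: A, C3)
H  (by R21: G1, A1, P)
D3  (by R8: H, B3)

Yes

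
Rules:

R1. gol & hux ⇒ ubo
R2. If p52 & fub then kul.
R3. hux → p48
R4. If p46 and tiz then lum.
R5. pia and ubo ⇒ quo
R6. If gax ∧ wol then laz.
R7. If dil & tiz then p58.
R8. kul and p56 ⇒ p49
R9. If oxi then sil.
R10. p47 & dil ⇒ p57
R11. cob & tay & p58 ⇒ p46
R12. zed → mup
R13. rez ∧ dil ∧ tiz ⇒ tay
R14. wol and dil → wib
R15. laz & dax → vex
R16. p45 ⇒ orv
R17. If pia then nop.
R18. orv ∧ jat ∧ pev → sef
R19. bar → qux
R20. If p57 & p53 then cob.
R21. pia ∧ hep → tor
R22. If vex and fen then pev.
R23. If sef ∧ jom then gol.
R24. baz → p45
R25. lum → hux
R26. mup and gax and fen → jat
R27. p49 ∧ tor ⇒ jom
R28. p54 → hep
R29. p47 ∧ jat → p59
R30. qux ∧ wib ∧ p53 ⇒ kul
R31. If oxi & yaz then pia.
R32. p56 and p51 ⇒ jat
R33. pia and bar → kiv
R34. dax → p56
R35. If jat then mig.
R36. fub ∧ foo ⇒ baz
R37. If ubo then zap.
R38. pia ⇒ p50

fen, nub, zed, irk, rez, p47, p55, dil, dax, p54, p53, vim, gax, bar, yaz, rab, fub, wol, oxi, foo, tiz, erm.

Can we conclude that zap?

Yes

laz  (by R6: gax, wol)
p58  (by R7: dil, tiz)
p57  (by R10: p47, dil)
mup  (by R12: zed)
tay  (by R13: rez, dil, tiz)
wib  (by R14: wol, dil)
vex  (by R15: laz, dax)
qux  (by R19: bar)
cob  (by R20: p57, p53)
pev  (by R22: vex, fen)
jat  (by R26: mup, gax, fen)
hep  (by R28: p54)
kul  (by R30: qux, wib, p53)
pia  (by R31: oxi, yaz)
p56  (by R34: dax)
baz  (by R36: fub, foo)
p49  (by R8: kul, p56)
p46  (by R11: cob, tay, p58)
tor  (by R21: pia, hep)
p45  (by R24: baz)
jom  (by R27: p49, tor)
lum  (by R4: p46, tiz)
orv  (by R16: p45)
sef  (by R18: orv, jat, pev)
gol  (by R23: sef, jom)
hux  (by R25: lum)
ubo  (by R1: gol, hux)
zap  (by R37: ubo)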